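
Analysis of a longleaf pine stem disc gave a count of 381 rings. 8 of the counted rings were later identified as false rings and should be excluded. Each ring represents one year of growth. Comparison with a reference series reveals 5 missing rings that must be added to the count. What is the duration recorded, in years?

378 yr

True ring count = 381 − 8 + 5 = 378.
One ring per year makes the duration 378 years.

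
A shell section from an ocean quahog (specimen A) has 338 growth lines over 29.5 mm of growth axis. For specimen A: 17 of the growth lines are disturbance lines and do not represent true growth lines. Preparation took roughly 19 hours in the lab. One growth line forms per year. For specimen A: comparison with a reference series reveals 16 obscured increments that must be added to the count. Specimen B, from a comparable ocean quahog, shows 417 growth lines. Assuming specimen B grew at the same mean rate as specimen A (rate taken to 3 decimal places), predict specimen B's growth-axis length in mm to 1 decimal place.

Specimen A: adjusted count: 338 − 17 + 16 = 337 growth lines.
A: 29.5 mm over 337 years gives 29.5 / 337 ≈ 0.088 mm/year.
B's length ≈ 0.088 × 417 = 36.7 mm.

36.7 mm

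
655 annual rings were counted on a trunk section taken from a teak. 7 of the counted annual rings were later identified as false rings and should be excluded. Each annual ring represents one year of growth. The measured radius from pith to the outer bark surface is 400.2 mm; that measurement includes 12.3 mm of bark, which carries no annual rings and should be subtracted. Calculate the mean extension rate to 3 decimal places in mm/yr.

After corrections the count is 655 − 7 = 648 annual rings.
The growth record spans 400.2 − 12.3 = 387.9 mm.
387.9 mm over 648 years gives 387.9 / 648 ≈ 0.599 mm/yr.

0.599 mm/yr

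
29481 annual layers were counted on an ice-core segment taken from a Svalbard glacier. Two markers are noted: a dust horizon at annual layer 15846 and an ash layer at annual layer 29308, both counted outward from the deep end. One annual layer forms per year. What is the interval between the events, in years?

13462 years

29308 − 15846 = 13462 annual layers lie between the two events.
That is 13462 years at one annual layer per year.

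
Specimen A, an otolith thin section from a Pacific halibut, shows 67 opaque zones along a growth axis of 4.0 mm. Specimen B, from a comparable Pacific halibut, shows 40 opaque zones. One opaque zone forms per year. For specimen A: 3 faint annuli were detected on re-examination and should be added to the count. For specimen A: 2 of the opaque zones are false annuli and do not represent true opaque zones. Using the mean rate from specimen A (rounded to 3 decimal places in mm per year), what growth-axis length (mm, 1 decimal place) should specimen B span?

Specimen A: correcting the raw count gives 67 − 2 + 3 = 68 true opaque zones.
A: Mean rate = 4.0 mm / 68 years ≈ 0.059 mm per year.
Length of B = 0.059 × 40 = 2.4 mm.

2.4 mm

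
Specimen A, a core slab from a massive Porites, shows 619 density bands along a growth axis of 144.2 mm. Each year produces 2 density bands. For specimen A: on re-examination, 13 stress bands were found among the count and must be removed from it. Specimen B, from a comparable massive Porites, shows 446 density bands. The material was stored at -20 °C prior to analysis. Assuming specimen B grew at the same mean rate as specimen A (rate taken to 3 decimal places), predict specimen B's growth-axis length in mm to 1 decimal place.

106.1 mm

Specimen A: adjusted count: 619 − 13 = 606 density bands.
Specimen A: 606 density bands at 2 per year is 606 / 2 = 303 years.
A: 144.2 mm over 303 years gives 144.2 / 303 ≈ 0.476 mm/yr.
Specimen B: 446 density bands at 2 per year is 446 / 2 = 223 years. For B, 0.476 mm/year × 223 years = 106.1 mm.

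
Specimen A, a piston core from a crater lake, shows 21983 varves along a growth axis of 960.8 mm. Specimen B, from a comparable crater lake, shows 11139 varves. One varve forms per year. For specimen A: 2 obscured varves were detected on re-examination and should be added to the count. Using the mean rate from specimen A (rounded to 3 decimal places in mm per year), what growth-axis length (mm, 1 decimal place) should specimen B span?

Specimen A: true varve count = 21983 + 2 = 21985.
A: Mean rate = 960.8 mm / 21985 years ≈ 0.044 mm/year.
For B, 0.044 mm/year × 11139 years = 490.1 mm.

490.1 mm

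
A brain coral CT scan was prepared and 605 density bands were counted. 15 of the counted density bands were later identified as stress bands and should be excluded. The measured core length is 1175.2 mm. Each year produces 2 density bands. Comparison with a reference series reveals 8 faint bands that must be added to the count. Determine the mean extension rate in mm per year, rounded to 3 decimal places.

True density band count = 605 − 15 + 8 = 598.
Dividing by 2 density bands per year: 598 / 2 = 299 years.
1175.2 mm over 299 years gives 1175.2 / 299 ≈ 3.930 mm per year.

3.930 mm per year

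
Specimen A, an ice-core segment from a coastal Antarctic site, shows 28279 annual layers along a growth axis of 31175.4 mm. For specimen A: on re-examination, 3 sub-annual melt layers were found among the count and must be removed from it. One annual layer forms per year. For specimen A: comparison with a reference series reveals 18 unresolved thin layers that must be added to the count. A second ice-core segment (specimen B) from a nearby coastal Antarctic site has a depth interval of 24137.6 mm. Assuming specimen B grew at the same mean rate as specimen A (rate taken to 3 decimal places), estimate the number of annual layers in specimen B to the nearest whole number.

Specimen A: correcting the raw count gives 28279 − 3 + 18 = 28294 true annual layers.
A: Extension rate ≈ 31175.4 / 28294 = 1.102 mm/year.
For B, 24137.6 / 1.102 = 21903.45 years ≈ 21903 annual layers.

21903 annual layers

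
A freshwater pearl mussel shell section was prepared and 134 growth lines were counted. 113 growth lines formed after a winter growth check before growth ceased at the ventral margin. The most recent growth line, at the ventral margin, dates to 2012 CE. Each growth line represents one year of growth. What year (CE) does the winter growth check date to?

113 growth lines post-date the winter growth check.
2012 − 113 = 1899 CE.

1899 CE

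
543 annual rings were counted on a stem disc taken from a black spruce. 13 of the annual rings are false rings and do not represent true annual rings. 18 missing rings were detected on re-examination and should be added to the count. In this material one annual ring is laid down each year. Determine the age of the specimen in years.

Adjusted count: 543 − 13 + 18 = 548 annual rings.
With a one-to-one annual ring periodicity this is 548 years.

548 yr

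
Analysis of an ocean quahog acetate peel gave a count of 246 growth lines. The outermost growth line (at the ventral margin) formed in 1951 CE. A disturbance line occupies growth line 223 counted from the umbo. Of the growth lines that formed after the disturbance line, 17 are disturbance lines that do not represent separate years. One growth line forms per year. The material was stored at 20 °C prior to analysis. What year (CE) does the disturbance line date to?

1945 CE

246 − 223 = 23 growth lines lie beyond the disturbance line toward the ventral margin.
Removing the 17 false growth lines leaves 23 − 17 = 6 true growth lines beyond the disturbance line.
Counting back 6 years from 1951 CE places the disturbance line in 1951 − 6 = 1945 CE.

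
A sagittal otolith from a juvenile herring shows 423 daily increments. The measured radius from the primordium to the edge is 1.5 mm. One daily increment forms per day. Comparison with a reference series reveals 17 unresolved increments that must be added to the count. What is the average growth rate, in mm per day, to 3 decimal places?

0.003 mm per day

Adjusted count: 423 + 17 = 440 daily increments.
Extension rate ≈ 1.5 / 440 = 0.003 mm per day.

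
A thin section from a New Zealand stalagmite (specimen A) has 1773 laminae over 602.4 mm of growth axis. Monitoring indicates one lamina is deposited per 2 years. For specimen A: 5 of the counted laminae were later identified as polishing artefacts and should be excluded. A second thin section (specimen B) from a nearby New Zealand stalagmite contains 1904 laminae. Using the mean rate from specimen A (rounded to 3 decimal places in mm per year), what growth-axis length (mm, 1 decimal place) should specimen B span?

647.4 mm

Specimen A: adjusted count: 1773 − 5 = 1768 laminae.
Specimen A: multiplying by 2 years per lamina: 1768 × 2 = 3536 years.
A: Mean rate = 602.4 mm / 3536 years ≈ 0.170 mm per year.
Specimen B: 1904 laminae at 2 years each span 1904 × 2 = 3808 years. B's length ≈ 0.170 × 3808 = 647.4 mm.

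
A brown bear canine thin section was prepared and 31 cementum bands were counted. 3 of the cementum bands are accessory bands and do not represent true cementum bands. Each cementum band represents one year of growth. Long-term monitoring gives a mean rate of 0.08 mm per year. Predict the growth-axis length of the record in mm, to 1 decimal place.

2.2 mm

Adjusted count: 31 − 3 = 28 cementum bands.
Length ≈ 0.08 × 28 = 2.2 mm.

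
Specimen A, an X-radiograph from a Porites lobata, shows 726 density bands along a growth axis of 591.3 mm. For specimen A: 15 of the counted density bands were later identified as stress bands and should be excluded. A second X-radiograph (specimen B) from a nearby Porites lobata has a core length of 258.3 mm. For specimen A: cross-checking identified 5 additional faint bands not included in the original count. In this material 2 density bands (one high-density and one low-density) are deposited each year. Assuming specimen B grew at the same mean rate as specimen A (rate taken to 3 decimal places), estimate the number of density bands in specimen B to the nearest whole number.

Specimen A: after corrections the count is 726 − 15 + 5 = 716 density bands.
Specimen A: 716 density bands at 2 per year is 716 / 2 = 358 years.
A: Extension rate ≈ 591.3 / 358 = 1.652 mm/yr.
For B, 258.3 / 1.652 = 156.36 years; at 2 density bands per year that is 156.36 × 2 ≈ 313 density bands.

313 density bands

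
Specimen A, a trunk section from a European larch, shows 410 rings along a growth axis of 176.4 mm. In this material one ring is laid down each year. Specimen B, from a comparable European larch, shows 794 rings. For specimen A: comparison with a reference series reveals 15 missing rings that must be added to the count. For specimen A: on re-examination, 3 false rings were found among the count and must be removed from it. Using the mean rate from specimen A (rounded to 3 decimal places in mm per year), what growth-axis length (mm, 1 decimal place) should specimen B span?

331.9 mm

Specimen A: after corrections the count is 410 − 3 + 15 = 422 rings.
A: Extension rate ≈ 176.4 / 422 = 0.418 mm/year.
Length of B = 0.418 × 794 = 331.9 mm.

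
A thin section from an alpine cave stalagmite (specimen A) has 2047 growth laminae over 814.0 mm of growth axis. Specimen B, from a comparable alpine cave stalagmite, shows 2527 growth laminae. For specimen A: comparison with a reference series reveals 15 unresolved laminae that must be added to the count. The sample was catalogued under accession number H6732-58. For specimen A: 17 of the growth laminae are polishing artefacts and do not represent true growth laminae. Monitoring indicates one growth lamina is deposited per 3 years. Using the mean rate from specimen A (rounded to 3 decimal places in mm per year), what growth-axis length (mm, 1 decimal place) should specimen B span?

Specimen A: adjusted count: 2047 − 17 + 15 = 2045 growth laminae.
Specimen A: at 3 years per growth lamina, 2045 × 3 = 6135 years.
A: Mean rate = 814.0 mm / 6135 years ≈ 0.133 mm per year.
Specimen B: at 3 years per growth lamina, 2527 × 3 = 7581 years. B's length ≈ 0.133 × 7581 = 1008.3 mm.

1008.3 mm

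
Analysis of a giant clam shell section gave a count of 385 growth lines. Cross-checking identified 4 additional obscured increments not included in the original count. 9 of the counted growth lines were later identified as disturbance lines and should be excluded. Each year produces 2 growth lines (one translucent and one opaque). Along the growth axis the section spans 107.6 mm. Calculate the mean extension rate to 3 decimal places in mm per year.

0.566 mm per year

True growth line count = 385 − 9 + 4 = 380.
With 2 growth lines per year, 380 / 2 = 190 years.
107.6 mm over 190 years gives 107.6 / 190 ≈ 0.566 mm per year.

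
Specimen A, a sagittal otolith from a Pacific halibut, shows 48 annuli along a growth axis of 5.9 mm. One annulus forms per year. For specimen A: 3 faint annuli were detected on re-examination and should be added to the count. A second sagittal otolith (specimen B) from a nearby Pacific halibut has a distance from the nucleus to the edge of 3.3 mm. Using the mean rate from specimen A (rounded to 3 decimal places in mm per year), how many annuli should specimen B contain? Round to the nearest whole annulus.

28 annuli

Specimen A: after corrections the count is 48 + 3 = 51 annuli.
A: Mean rate = 5.9 mm / 51 years ≈ 0.116 mm per year.
Specimen B: 3.3 mm / 0.116 mm per year = 28.45 years ≈ 28 annuli.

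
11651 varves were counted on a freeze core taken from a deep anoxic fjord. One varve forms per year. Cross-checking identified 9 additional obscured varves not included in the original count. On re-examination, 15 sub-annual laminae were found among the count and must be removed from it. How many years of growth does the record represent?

11645 yr

Correcting the raw count gives 11651 − 15 + 9 = 11645 true varves.
At one varve per year, that is 11645 years.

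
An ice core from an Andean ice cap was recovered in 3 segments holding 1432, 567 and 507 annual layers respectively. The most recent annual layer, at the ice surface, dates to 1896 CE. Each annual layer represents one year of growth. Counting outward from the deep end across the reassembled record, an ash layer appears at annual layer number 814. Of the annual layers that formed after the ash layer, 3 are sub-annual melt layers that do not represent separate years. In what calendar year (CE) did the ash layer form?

207 CE

Total annual layers = 1432 + 567 + 507 = 2506.
The ash layer sits at annual layer 814 from the deep end, so 2506 − 814 = 1692 annual layers formed after it.
Excluding 3 false annual layers: 1692 − 3 = 1689.
1896 − 1689 = 207 CE.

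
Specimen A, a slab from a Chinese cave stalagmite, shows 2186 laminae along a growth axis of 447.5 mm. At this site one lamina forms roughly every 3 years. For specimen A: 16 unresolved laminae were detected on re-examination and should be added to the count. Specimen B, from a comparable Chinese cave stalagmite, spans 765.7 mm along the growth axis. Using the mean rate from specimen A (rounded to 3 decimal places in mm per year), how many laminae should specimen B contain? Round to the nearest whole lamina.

3753 laminae

Specimen A: adjusted count: 2186 + 16 = 2202 laminae.
Specimen A: 2202 laminae at 3 years each span 2202 × 3 = 6606 years.
A: Extension rate ≈ 447.5 / 6606 = 0.068 mm/yr.
For B, 765.7 / 0.068 = 11260.29 years; at 3 years per lamina that is 11260.29 / 3 ≈ 3753 laminae.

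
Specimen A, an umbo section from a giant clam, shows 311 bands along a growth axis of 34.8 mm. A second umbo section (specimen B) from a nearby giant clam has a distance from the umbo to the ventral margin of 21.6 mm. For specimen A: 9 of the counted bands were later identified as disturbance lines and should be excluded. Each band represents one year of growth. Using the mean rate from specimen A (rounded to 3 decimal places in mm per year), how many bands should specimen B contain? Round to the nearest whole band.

188 bands

Specimen A: correcting the raw count gives 311 − 9 = 302 true bands.
A: 34.8 mm over 302 years gives 34.8 / 302 ≈ 0.115 mm/yr.
B spans 21.6 / 0.115 = 187.83 years ≈ 188 bands.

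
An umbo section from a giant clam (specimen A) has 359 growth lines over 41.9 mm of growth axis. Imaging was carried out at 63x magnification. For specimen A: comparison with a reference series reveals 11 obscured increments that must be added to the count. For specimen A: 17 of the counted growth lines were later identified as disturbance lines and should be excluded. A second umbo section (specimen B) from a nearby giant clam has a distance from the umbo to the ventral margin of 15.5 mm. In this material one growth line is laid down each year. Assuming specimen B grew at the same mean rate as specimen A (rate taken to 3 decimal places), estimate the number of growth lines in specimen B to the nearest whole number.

Specimen A: after corrections the count is 359 − 17 + 11 = 353 growth lines.
A: Extension rate ≈ 41.9 / 353 = 0.119 mm/yr.
B spans 15.5 / 0.119 = 130.25 years ≈ 130 growth lines.

130 growth lines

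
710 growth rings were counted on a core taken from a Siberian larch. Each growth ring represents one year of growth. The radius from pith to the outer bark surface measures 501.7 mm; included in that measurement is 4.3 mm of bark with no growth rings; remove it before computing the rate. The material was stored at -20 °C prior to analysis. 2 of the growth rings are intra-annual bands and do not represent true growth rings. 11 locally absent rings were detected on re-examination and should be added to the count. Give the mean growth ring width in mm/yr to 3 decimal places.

Correcting the raw count gives 710 − 2 + 11 = 719 true growth rings.
Removing the 4.3 mm offcut leaves 501.7 − 4.3 = 497.4 mm.
Extension rate ≈ 497.4 / 719 = 0.692 mm/yr.

0.692 mm/yr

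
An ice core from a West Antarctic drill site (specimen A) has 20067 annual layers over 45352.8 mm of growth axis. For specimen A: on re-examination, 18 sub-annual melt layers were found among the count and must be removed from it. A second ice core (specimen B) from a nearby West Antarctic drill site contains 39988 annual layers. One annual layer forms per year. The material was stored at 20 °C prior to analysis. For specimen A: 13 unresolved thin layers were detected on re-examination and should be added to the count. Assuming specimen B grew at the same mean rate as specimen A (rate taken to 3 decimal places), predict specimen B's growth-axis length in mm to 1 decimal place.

Specimen A: correcting the raw count gives 20067 − 18 + 13 = 20062 true annual layers.
A: 45352.8 mm over 20062 years gives 45352.8 / 20062 ≈ 2.261 mm per year.
Length of B = 2.261 × 39988 = 90412.9 mm.

90412.9 mm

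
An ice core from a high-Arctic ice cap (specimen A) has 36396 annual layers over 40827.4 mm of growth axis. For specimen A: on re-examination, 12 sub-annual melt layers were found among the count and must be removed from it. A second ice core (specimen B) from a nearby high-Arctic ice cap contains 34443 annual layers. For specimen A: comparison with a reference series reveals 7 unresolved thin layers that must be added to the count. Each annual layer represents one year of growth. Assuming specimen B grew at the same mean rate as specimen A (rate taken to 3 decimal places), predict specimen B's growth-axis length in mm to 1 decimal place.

38645.0 mm

Specimen A: correcting the raw count gives 36396 − 12 + 7 = 36391 true annual layers.
A: 40827.4 mm over 36391 years gives 40827.4 / 36391 ≈ 1.122 mm per year.
B's length ≈ 1.122 × 34443 = 38645.0 mm.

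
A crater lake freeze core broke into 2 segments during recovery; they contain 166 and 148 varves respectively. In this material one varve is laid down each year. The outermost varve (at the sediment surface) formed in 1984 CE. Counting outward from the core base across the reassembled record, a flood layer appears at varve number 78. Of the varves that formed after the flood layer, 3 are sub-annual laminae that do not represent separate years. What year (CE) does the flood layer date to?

Total varves = 166 + 148 = 314.
Between varve 78 and the sediment surface there are 314 − 78 = 236 varves.
Removing the 3 false varves leaves 236 − 3 = 233 true varves beyond the flood layer.
The varve at the sediment surface is 1984 CE, so the flood layer dates to 1984 − 233 = 1751 CE.

1751 CE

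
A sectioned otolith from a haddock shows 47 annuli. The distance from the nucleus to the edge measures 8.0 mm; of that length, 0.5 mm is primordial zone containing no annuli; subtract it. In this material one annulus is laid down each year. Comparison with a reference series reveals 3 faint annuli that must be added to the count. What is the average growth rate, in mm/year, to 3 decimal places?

Adjusted count: 47 + 3 = 50 annuli.
The growth record spans 8.0 − 0.5 = 7.5 mm.
Extension rate ≈ 7.5 / 50 = 0.150 mm/year.

0.150 mm/year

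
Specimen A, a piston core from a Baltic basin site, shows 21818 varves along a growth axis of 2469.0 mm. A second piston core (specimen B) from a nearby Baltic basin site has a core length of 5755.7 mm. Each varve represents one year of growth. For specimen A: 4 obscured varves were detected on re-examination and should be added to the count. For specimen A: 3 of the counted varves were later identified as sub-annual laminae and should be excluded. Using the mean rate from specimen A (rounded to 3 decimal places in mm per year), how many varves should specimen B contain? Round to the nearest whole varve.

Specimen A: true varve count = 21818 − 3 + 4 = 21819.
A: Extension rate ≈ 2469.0 / 21819 = 0.113 mm per year.
For B, 5755.7 / 0.113 = 50935.40 years ≈ 50935 varves.

50935 varves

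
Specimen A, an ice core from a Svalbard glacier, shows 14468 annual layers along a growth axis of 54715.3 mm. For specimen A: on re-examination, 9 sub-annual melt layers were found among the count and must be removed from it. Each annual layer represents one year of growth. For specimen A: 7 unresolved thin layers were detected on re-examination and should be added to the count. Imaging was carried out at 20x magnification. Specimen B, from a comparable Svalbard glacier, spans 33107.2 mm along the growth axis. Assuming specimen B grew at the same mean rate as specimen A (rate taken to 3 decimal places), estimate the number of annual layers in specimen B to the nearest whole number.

8754 annual layers

Specimen A: after corrections the count is 14468 − 9 + 7 = 14466 annual layers.
A: 54715.3 mm over 14466 years gives 54715.3 / 14466 ≈ 3.782 mm per year.
Specimen B: 33107.2 mm / 3.782 mm per year = 8753.89 years ≈ 8754 annual layers.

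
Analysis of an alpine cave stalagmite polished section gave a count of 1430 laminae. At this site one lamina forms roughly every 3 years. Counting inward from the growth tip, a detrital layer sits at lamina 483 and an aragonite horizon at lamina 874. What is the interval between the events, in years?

1173 years

874 − 483 = 391 laminae lie between the two events.
Multiplying by 3 years per lamina: 391 × 3 = 1173 years.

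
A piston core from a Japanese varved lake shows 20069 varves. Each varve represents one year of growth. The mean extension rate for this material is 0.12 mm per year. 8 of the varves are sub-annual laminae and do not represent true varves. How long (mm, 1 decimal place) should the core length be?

True varve count = 20069 − 8 = 20061.
Length ≈ 0.12 × 20061 = 2407.3 mm.

2407.3 mm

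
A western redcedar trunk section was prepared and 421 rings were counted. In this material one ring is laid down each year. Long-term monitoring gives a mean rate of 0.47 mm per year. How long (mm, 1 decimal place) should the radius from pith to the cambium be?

The record spans 421 years at 0.47 mm per year.
Predicted length = 0.47 mm/year × 421 years = 197.9 mm.

197.9 mm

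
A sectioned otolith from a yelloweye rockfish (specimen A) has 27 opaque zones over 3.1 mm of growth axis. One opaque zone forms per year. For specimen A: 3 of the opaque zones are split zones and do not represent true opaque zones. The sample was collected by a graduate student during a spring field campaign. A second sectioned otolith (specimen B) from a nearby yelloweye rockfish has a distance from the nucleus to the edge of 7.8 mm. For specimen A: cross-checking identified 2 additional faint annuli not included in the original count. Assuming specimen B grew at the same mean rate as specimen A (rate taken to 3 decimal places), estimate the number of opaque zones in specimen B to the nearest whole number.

Specimen A: correcting the raw count gives 27 − 3 + 2 = 26 true opaque zones.
A: 3.1 mm over 26 years gives 3.1 / 26 ≈ 0.119 mm/year.
B spans 7.8 / 0.119 = 65.55 years ≈ 66 opaque zones.

66 opaque zones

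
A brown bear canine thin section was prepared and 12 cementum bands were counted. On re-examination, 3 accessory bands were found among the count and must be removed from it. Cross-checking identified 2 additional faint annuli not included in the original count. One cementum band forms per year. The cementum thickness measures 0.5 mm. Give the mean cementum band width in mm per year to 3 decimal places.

After corrections the count is 12 − 3 + 2 = 11 cementum bands.
Mean rate = 0.5 mm / 11 years ≈ 0.045 mm per year.

0.045 mm per year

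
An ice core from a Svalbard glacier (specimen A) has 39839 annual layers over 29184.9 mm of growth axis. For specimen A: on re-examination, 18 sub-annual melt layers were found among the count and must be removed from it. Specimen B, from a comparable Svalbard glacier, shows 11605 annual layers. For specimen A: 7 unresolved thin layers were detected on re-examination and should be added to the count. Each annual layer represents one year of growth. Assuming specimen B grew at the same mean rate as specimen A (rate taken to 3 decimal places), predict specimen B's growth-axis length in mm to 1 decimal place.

8506.5 mm

Specimen A: correcting the raw count gives 39839 − 18 + 7 = 39828 true annual layers.
A: Mean rate = 29184.9 mm / 39828 years ≈ 0.733 mm per year.
B's length ≈ 0.733 × 11605 = 8506.5 mm.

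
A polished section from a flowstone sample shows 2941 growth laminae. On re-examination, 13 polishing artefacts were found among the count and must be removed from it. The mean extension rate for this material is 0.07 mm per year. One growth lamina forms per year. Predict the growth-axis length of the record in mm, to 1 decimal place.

After corrections the count is 2941 − 13 = 2928 growth laminae.
Length ≈ 0.07 × 2928 = 205.0 mm.

205.0 mm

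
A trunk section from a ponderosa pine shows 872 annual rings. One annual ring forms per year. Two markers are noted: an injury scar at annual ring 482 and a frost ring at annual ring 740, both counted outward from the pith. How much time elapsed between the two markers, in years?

258 years

The two markers are separated by 740 − 482 = 258 annual rings.
That is 258 years at one annual ring per year.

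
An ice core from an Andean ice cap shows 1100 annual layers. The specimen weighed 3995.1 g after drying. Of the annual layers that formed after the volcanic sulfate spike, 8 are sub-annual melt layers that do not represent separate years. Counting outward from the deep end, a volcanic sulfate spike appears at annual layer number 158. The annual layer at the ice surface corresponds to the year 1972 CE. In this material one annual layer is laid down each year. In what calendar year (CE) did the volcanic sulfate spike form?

The volcanic sulfate spike sits at annual layer 158 from the deep end, so 1100 − 158 = 942 annual layers formed after it.
Removing the 8 false annual layers leaves 942 − 8 = 934 true annual layers beyond the volcanic sulfate spike.
Counting back 934 years from 1972 CE places the volcanic sulfate spike in 1972 − 934 = 1038 CE.

1038 CE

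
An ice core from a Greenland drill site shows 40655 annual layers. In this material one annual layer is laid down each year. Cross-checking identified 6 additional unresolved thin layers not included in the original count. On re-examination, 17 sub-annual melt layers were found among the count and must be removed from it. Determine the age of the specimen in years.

Correcting the raw count gives 40655 − 17 + 6 = 40644 true annual layers.
One annual layer per year makes the duration 40644 years.

40644 years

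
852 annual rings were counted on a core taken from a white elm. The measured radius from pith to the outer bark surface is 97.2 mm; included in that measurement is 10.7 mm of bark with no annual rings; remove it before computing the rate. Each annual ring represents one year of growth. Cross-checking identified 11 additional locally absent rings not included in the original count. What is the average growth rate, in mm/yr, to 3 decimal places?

Adjusted count: 852 + 11 = 863 annual rings.
The growth record spans 97.2 − 10.7 = 86.5 mm.
Mean rate = 86.5 mm / 863 years ≈ 0.100 mm/yr.

0.100 mm/yr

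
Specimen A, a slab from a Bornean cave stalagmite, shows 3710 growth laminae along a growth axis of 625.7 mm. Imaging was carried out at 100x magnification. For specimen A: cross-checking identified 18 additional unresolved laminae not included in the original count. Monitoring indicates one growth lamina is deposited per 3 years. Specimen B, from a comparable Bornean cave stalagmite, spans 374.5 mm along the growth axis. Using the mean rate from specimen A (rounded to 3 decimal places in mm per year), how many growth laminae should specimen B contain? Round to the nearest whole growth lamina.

2229 growth laminae

Specimen A: true growth lamina count = 3710 + 18 = 3728.
Specimen A: 3728 growth laminae at 3 years each span 3728 × 3 = 11184 years.
A: Extension rate ≈ 625.7 / 11184 = 0.056 mm/yr.
Specimen B: 374.5 mm / 0.056 mm per year = 6687.50 years; at 3 years per growth lamina that is 6687.50 / 3 ≈ 2229 growth laminae.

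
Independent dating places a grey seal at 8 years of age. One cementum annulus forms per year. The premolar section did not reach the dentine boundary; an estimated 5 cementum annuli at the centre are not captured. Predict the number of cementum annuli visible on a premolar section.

3 cementum annuli

At one cementum annulus per year, 8 years correspond to 8 cementum annuli.
Less the 5 uncaptured cementum annuli: 8 − 5 = 3.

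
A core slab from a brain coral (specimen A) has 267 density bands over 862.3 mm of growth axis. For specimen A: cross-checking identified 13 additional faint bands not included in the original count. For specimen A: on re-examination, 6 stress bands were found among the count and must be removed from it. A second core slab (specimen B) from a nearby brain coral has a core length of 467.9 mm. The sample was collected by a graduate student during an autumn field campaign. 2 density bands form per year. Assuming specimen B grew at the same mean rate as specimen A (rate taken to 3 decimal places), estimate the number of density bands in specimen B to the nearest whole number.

149 density bands

Specimen A: correcting the raw count gives 267 − 6 + 13 = 274 true density bands.
Specimen A: dividing by 2 density bands per year: 274 / 2 = 137 years.
A: Extension rate ≈ 862.3 / 137 = 6.294 mm/yr.
For B, 467.9 / 6.294 = 74.34 years; at 2 density bands per year that is 74.34 × 2 ≈ 149 density bands.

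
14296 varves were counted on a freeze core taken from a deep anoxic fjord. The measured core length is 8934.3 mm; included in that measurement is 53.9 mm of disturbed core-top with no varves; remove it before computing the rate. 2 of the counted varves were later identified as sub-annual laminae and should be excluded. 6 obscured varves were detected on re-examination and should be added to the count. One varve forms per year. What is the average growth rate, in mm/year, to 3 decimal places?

0.621 mm/year

Adjusted count: 14296 − 2 + 6 = 14300 varves.
Net length = 8934.3 − 53.9 = 8880.4 mm.
Extension rate ≈ 8880.4 / 14300 = 0.621 mm/year.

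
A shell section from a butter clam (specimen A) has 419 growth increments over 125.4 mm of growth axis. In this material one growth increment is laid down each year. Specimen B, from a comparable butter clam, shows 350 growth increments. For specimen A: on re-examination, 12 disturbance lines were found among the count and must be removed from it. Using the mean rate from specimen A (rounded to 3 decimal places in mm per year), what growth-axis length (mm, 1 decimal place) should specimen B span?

Specimen A: adjusted count: 419 − 12 = 407 growth increments.
A: Extension rate ≈ 125.4 / 407 = 0.308 mm/year.
Length of B = 0.308 × 350 = 107.8 mm.

107.8 mm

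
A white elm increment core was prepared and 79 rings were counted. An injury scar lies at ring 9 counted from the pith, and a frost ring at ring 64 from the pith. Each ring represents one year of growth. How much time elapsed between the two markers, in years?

The two markers are separated by 64 − 9 = 55 rings.
That is 55 years at one ring per year.

55 years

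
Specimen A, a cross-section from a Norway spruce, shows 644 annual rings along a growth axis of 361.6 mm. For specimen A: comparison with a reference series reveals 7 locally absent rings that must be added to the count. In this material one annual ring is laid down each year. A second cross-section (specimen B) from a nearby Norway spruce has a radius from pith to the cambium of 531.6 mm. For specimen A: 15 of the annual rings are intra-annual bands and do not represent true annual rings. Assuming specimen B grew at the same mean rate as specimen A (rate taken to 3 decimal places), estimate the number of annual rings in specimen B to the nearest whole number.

934 annual rings

Specimen A: correcting the raw count gives 644 − 15 + 7 = 636 true annual rings.
A: 361.6 mm over 636 years gives 361.6 / 636 ≈ 0.569 mm/year.
B spans 531.6 / 0.569 = 934.27 years ≈ 934 annual rings.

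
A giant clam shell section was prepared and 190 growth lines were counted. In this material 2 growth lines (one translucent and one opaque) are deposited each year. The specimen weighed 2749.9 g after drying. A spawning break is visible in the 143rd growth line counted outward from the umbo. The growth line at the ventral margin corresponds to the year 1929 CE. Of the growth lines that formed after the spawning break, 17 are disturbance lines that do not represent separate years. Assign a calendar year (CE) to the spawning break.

190 − 143 = 47 growth lines lie beyond the spawning break toward the ventral margin.
47 − 17 false = 30 true growth lines after the spawning break.
With 2 growth lines per year, 30 / 2 = 15 years.
1929 − 15 = 1914 CE.

1914 CE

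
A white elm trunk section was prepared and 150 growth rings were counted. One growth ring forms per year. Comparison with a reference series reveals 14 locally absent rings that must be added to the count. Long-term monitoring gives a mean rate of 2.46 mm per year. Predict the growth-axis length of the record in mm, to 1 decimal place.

Correcting the raw count gives 150 + 14 = 164 true growth rings.
Predicted length = 2.46 mm/year × 164 years = 403.4 mm.

403.4 mm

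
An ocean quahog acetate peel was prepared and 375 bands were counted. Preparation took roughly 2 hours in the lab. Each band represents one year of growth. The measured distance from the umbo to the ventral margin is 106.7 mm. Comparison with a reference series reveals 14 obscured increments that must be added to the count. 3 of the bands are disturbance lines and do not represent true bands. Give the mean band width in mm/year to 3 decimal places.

Adjusted count: 375 − 3 + 14 = 386 bands.
Extension rate ≈ 106.7 / 386 = 0.276 mm/year.

0.276 mm/year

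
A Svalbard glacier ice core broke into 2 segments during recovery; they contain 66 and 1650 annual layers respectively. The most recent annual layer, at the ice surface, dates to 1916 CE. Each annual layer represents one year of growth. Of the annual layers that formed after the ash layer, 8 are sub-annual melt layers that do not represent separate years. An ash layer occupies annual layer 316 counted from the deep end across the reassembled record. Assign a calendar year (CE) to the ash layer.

524 CE

Total annual layers = 66 + 1650 = 1716.
Between annual layer 316 and the ice surface there are 1716 − 316 = 1400 annual layers.
1400 − 8 false = 1392 true annual layers after the ash layer.
Counting back 1392 years from 1916 CE places the ash layer in 1916 − 1392 = 524 CE.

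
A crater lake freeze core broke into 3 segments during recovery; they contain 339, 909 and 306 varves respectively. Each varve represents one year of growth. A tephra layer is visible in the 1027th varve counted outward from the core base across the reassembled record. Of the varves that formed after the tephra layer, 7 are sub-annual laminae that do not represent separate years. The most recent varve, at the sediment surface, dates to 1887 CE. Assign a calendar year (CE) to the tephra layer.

1367 CE

Total varves = 339 + 909 + 306 = 1554.
The tephra layer sits at varve 1027 from the core base, so 1554 − 1027 = 527 varves formed after it.
Excluding 7 false varves: 527 − 7 = 520.
The varve at the sediment surface is 1887 CE, so the tephra layer dates to 1887 − 520 = 1367 CE.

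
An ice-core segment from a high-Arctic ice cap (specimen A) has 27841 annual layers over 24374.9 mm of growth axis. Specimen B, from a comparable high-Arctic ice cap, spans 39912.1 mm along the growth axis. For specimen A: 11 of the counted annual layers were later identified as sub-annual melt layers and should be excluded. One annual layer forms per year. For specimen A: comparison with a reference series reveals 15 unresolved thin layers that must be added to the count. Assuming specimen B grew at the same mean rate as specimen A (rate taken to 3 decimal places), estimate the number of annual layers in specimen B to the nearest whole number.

Specimen A: adjusted count: 27841 − 11 + 15 = 27845 annual layers.
A: 24374.9 mm over 27845 years gives 24374.9 / 27845 ≈ 0.875 mm/yr.
Specimen B: 39912.1 mm / 0.875 mm per year = 45613.83 years ≈ 45614 annual layers.

45614 annual layers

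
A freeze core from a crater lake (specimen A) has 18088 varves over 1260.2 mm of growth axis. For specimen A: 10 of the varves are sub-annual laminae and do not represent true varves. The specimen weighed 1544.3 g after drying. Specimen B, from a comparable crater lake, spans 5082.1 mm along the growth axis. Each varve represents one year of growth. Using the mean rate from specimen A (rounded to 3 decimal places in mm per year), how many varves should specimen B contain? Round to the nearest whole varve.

Specimen A: after corrections the count is 18088 − 10 = 18078 varves.
A: Mean rate = 1260.2 mm / 18078 years ≈ 0.070 mm/year.
Specimen B: 5082.1 mm / 0.070 mm per year = 72601.43 years ≈ 72601 varves.

72601 varves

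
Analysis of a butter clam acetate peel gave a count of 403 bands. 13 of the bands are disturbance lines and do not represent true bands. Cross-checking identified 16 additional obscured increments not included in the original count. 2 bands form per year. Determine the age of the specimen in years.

Correcting the raw count gives 403 − 13 + 16 = 406 true bands.
With 2 bands per year, 406 / 2 = 203 years.

203 years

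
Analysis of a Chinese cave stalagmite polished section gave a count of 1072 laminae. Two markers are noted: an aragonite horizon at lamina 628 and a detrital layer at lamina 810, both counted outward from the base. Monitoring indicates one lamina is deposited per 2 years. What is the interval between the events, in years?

364 years

810 − 628 = 182 laminae lie between the two events.
At 2 years per lamina, 182 × 2 = 364 years.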